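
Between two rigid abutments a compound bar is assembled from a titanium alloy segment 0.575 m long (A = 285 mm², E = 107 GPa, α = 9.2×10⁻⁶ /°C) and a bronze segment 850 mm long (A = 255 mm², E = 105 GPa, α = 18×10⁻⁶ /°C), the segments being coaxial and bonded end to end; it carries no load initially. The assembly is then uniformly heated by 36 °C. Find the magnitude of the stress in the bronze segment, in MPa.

σ ≈ 57.4 MPa (compressive)

With the walls removed the bar would change length by δ_free = Σ αᵢΔT Lᵢ = 9.2×10⁻⁶×36×575 + 18×10⁻⁶×36×850 = 0.7412 mm.
The rigid supports impose zero overall length change; the single axial force P common to all segments must satisfy P Σ Lᵢ/(AᵢEᵢ) = δ_free.
The series flexibility is Σ Lᵢ/(AᵢEᵢ) = 575/(285×107×10³) + 850/(255×105×10³) = 5.06×10⁻⁵ mm/N.
P = 0.7412 / 5.06×10⁻⁵ = 14650 N = 14.65 kN, compressive.
σ_{bronze} = P / A = 14650 / 255 = 57.45 MPa.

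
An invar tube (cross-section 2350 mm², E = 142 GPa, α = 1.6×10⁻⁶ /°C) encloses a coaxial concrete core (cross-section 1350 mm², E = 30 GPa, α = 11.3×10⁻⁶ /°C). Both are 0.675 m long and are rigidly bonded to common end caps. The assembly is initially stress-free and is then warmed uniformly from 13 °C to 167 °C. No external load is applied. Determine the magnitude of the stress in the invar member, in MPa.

σ ≈ 23 MPa (tensile)

Both members must finish at the same length. With the larger α, the concrete tends to over-expand; the plates restrain it, putting the concrete in compression and the invar in tension. With no external load the two internal forces are equal and opposite, magnitude P.
Equating the net (thermal + elastic) strains gives |α₁ − α₂|·ΔT = P·[1/(A₁E₁) + 1/(A₂E₂)].
|α₁ − α₂|·ΔT = 9.7×10⁻⁶ × 154 = 0.001494.
1/(A₁E₁) + 1/(A₂E₂) = 1/(2350×142×10³) + 1/(1350×30×10³) = 2.769×10⁻⁸ N⁻¹.
So P = 0.001494 / 2.769×10⁻⁸ = 53.95 kN.
σ_{invar} = P/A₁ = 53950/2350 = 22.96 MPa, tensile.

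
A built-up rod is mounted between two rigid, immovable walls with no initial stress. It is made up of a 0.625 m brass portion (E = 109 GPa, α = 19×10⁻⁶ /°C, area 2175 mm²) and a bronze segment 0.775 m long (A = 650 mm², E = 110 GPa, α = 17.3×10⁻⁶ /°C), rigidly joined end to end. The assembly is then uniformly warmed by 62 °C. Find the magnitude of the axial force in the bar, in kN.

With the walls removed the bar would change length by δ_free = Σ αᵢΔT Lᵢ = 19×10⁻⁶×62×625 + 17.3×10⁻⁶×62×775 = 1.568 mm.
The walls prevent any net length change, so an axial force P (same in every segment) develops. Compatibility: P · Σ Lᵢ/(AᵢEᵢ) = δ_free.
The series flexibility is Σ Lᵢ/(AᵢEᵢ) = 625/(2175×109×10³) + 775/(650×110×10³) = 1.348×10⁻⁵ mm/N.
So P = 1.568 / 1.348×10⁻⁵ = 116.3 kN, compressive.

P ≈ 116 kN (compressive)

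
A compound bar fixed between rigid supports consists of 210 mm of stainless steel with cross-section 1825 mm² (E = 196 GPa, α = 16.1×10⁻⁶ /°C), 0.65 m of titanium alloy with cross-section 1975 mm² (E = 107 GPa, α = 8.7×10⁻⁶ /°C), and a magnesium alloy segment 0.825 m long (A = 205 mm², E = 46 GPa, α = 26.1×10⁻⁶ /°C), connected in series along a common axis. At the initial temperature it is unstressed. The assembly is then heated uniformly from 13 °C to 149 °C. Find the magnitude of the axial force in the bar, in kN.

P ≈ 45.6 kN (compressive)

With the walls removed the bar would change length by δ_free = Σ αᵢΔT Lᵢ = 16.1×10⁻⁶×136×210 + 8.7×10⁻⁶×136×650 + 26.1×10⁻⁶×136×825 = 4.157 mm.
The rigid supports impose zero overall length change; the single axial force P common to all segments must satisfy P Σ Lᵢ/(AᵢEᵢ) = δ_free.
The series flexibility is Σ Lᵢ/(AᵢEᵢ) = 210/(1825×196×10³) + 650/(1975×107×10³) + 825/(205×46×10³) = 9.115×10⁻⁵ mm/N.
P = 4.157 / 9.115×10⁻⁵ = 45610 N = 45.61 kN, compressive.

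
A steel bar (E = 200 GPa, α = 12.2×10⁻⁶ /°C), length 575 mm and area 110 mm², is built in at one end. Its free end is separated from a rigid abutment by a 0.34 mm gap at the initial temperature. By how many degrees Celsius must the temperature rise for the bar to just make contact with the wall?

The gap closes when αΔT L = 0.34 mm, since the bar is still unstressed at that instant.
ΔT = 0.34 / (12.2×10⁻⁶ × 575) = 48.47 °C.

ΔT ≈ 48.5 °C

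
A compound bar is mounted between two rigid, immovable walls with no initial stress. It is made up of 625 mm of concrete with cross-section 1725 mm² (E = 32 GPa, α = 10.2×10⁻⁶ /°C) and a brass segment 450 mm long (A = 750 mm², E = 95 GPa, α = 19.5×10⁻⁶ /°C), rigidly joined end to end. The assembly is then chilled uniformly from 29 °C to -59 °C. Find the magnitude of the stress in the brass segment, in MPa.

σ ≈ 101 MPa (tensile)

With the walls removed the bar would change length by δ_free = Σ αᵢΔT Lᵢ = 10.2×10⁻⁶×88×625 + 19.5×10⁻⁶×88×450 = 1.333 mm.
The rigid supports impose zero overall length change; the single axial force P common to all segments must satisfy P Σ Lᵢ/(AᵢEᵢ) = δ_free.
The series flexibility is Σ Lᵢ/(AᵢEᵢ) = 625/(1725×32×10³) + 450/(750×95×10³) = 1.764×10⁻⁵ mm/N.
Hence P = δ_free / Σ(L/AE) = 1.333/1.764×10⁻⁵ = 75.59 kN (tensile).
σ_{brass} = P / A = 75590 / 750 = 100.8 MPa.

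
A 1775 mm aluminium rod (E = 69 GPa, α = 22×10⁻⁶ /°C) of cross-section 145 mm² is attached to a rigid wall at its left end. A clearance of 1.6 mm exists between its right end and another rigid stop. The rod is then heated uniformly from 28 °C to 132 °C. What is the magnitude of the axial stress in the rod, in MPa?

σ ≈ 95.7 MPa (compressive)

Free thermal elongation = αΔT L = 22×10⁻⁶ × 104 × 1775 = 4.061 mm.
This exceeds the 1.6 mm gap, so the wall pushes back. The portion of expansion that must be recovered elastically is δ_free − gap = 4.061 − 1.6 = 2.461 mm.
So σ = E(δ_free − g)/L = 69×10³ × 2.461/1775 = 95.67 MPa.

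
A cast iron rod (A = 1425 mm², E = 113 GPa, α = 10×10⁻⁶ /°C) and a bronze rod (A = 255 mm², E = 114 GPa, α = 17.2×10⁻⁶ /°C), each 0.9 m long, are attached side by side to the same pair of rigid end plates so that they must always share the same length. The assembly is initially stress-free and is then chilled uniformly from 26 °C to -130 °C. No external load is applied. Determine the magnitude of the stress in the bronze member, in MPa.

σ ≈ 108 MPa (tensile)

Equilibrium of a rigid end plate with no external load gives equal and opposite internal forces ±P in the two members. Since α_{bronze} > α_{cast iron}, cooling drives the bronze into tension and the cast iron into compression.
Equating the net (thermal + elastic) strains gives |α₁ − α₂|·ΔT = P·[1/(A₁E₁) + 1/(A₂E₂)].
|α₁ − α₂|·ΔT = 7.2×10⁻⁶ × 156 = 0.001123.
1/(A₁E₁) + 1/(A₂E₂) = 1/(1425×113×10³) + 1/(255×114×10³) = 4.061×10⁻⁸ N⁻¹.
So P = 0.001123 / 4.061×10⁻⁸ = 27.66 kN.
σ_{bronze} = P/A₂ = 27660/255 = 108.5 MPa, tensile.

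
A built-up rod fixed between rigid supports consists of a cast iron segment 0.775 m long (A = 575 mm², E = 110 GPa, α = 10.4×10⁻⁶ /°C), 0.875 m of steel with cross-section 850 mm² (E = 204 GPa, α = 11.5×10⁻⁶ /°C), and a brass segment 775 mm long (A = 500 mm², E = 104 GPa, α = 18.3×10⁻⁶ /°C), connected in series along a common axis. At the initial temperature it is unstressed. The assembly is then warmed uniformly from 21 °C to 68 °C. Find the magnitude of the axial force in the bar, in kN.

With the walls removed the bar would change length by δ_free = Σ αᵢΔT Lᵢ = 10.4×10⁻⁶×47×775 + 11.5×10⁻⁶×47×875 + 18.3×10⁻⁶×47×775 = 1.518 mm.
The rigid supports impose zero overall length change; the single axial force P common to all segments must satisfy P Σ Lᵢ/(AᵢEᵢ) = δ_free.
Σ Lᵢ/(AᵢEᵢ) = 775/(575×110×10³) + 875/(850×204×10³) + 775/(500×104×10³) = 3.22×10⁻⁵ mm/N.
So P = 1.518 / 3.22×10⁻⁵ = 47.15 kN, compressive.

P ≈ 47.1 kN (compressive)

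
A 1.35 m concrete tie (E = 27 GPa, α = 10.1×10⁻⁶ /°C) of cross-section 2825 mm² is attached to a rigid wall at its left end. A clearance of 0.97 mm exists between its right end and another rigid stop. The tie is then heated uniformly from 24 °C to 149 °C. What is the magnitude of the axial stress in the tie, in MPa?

σ ≈ 14.7 MPa (compressive)

If the wall were absent the tie would grow by αΔT L = 10.1×10⁻⁶ × 125 × 1350 = 1.704 mm.
After closing the 0.97 mm clearance, 1.704 − 0.97 = 0.7344 mm of expansion remains to be suppressed by the wall.
That suppressed elongation corresponds to σ = E·Δ/L = 27×10³ × 0.7344/1350 = 14.69 MPa.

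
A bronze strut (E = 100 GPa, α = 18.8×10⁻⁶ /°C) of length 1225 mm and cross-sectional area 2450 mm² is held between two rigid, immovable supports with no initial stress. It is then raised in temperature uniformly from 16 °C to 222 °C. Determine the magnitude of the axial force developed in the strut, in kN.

With zero net strain, σ = E·αΔT = 100 GPa × 18.8×10⁻⁶ × 206 = 387.3 MPa.
P = AEαΔT = 2450 × 100×10³ × 18.8×10⁻⁶ × 206 = 948.8 kN (compressive).

P ≈ 949 kN (compressive)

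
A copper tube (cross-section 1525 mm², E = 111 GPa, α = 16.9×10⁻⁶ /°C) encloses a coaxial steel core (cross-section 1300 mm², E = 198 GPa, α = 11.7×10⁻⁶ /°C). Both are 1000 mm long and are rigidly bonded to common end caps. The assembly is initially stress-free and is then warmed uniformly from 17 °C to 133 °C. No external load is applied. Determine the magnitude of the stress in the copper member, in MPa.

σ ≈ 40.4 MPa (compressive)

The copper has the larger α, so on heating it would change length more than the steel if both were free. The rigid plates force a common final length, so the copper is put into compression and the steel into tension, with equal and opposite forces P (no external load).
Setting the final lengths equal and cancelling L: (α₁ − α₂)ΔT = P/(A₁E₁) + P/(A₂E₂).
|α₁ − α₂|·ΔT = 5.2×10⁻⁶ × 116 = 0.0006032.
1/(A₁E₁) + 1/(A₂E₂) = 1/(1525×111×10³) + 1/(1300×198×10³) = 9.793×10⁻⁹ N⁻¹.
P = 0.0006032 / 9.793×10⁻⁹ = 61600 N = 61.6 kN.
σ_{copper} = P/A₁ = 61600/1525 = 40.39 MPa, compressive.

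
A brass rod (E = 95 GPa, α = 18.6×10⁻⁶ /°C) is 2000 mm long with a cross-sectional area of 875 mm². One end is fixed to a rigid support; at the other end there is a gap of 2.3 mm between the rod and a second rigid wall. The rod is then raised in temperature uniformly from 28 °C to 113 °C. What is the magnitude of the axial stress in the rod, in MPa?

σ ≈ 40.9 MPa (compressive)

If the wall were absent the rod would grow by αΔT L = 18.6×10⁻⁶ × 85 × 2000 = 3.162 mm.
After closing the 2.3 mm clearance, 3.162 − 2.3 = 0.862 mm of expansion remains to be suppressed by the wall.
Compatibility: PL/(AE) = 0.862 mm, so σ = P/A = E × (0.862/2000) = 40.95 MPa.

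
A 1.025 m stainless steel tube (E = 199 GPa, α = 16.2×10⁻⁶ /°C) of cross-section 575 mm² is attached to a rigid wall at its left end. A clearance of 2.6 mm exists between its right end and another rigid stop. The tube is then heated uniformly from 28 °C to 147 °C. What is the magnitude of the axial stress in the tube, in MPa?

σ ≈ 0 MPa

Free thermal elongation = αΔT L = 16.2×10⁻⁶ × 119 × 1025 = 1.976 mm.
This is smaller than the 2.6 mm clearance, so the tube expands freely without reaching the stop — the stress is zero.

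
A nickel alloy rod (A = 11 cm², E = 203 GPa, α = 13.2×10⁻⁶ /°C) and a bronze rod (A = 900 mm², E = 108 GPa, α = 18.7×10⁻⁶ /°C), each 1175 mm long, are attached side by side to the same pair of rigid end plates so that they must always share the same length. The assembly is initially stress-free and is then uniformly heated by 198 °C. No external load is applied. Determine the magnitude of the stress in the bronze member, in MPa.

σ ≈ 81.9 MPa (compressive)

Equilibrium of a rigid end plate with no external load gives equal and opposite internal forces ±P in the two members. Since α_{bronze} > α_{nickel alloy}, heating drives the bronze into compression and the nickel alloy into tension.
Equating the net (thermal + elastic) strains gives |α₁ − α₂|·ΔT = P·[1/(A₁E₁) + 1/(A₂E₂)].
|α₁ − α₂|·ΔT = 5.5×10⁻⁶ × 198 = 0.001089.
1/(A₁E₁) + 1/(A₂E₂) = 1/(1100×203×10³) + 1/(900×108×10³) = 1.477×10⁻⁸ N⁻¹.
P = 0.001089 / 1.477×10⁻⁸ = 73750 N = 73.75 kN.
σ_{bronze} = P/A₂ = 73750/900 = 81.94 MPa, compressive.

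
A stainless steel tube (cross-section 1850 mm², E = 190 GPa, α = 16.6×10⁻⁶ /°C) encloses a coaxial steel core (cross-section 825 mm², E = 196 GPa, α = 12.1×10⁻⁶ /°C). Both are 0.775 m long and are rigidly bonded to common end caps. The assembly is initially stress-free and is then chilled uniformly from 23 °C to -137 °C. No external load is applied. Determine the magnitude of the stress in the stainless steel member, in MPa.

σ ≈ 43.1 MPa (tensile)

Both members must finish at the same length. With the larger α, the stainless steel tends to over-contract; the plates restrain it, putting the stainless steel in tension and the steel in compression. With no external load the two internal forces are equal and opposite, magnitude P.
Setting the final lengths equal and cancelling L: (α₁ − α₂)ΔT = P/(A₁E₁) + P/(A₂E₂).
|α₁ − α₂|·ΔT = 4.5×10⁻⁶ × 160 = 0.00072.
1/(A₁E₁) + 1/(A₂E₂) = 1/(1850×190×10³) + 1/(825×196×10³) = 9.029×10⁻⁹ N⁻¹.
So P = 0.00072 / 9.029×10⁻⁹ = 79.74 kN.
σ_{stainless steel} = P/A₁ = 79740/1850 = 43.1 MPa, tensile.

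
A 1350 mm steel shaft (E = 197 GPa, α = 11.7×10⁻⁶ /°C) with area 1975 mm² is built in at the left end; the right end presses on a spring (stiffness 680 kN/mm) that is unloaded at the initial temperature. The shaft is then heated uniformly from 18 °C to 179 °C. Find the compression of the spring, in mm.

If the spring were absent the shaft would lengthen by αΔT L = 11.7×10⁻⁶ × 161 × 1350 = 2.543 mm.
Let P be the compressive force at the spring. The shaft shortens elastically by PL/(AE) and the spring compresses by P/k; together these equal δ_free.
So P = δ_free / [L/(AE) + 1/k] = 2.543 / [ 1350/(1975×197×10³) + 1/(680×10³) ].
P = 2.543 / 4.94×10⁻⁶ = 514700 N.
Spring compression = P/k = 514700/(680×10³) = 0.757 mm.

δ ≈ 0.757 mm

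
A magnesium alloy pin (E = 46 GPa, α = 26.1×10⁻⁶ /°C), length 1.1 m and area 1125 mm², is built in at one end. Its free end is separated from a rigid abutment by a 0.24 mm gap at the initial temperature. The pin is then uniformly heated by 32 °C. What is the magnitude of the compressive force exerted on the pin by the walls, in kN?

If the wall were absent the pin would grow by αΔT L = 26.1×10⁻⁶ × 32 × 1100 = 0.9187 mm.
After closing the 0.24 mm clearance, 0.9187 − 0.24 = 0.6787 mm of expansion remains to be suppressed by the wall.
So σ = E(δ_free − g)/L = 46×10³ × 0.6787/1100 = 28.38 MPa.
P = σA = 28.38 × 1125 = 31.93 kN.

P ≈ 31.9 kN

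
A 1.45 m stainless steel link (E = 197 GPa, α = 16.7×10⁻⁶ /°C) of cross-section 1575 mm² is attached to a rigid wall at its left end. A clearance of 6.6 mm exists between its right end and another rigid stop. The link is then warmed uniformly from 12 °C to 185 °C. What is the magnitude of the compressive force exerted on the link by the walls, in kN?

Free thermal elongation = αΔT L = 16.7×10⁻⁶ × 173 × 1450 = 4.189 mm.
Since δ_free = 4.19 mm is less than the 6.6 mm gap, the link never touches the wall. No axial force develops.

P ≈ 0 kN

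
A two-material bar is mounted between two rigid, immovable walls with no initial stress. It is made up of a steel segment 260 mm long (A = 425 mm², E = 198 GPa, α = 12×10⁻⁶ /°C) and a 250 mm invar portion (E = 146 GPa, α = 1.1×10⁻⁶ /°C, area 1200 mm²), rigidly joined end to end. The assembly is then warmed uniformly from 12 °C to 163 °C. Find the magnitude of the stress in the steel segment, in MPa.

σ ≈ 267 MPa (compressive)

Free thermal expansion of the whole bar: Σ αᵢΔT Lᵢ = 12×10⁻⁶×151×260 + 1.1×10⁻⁶×151×250 = 0.5126 mm.
Since the ends are fixed, an axial force P builds up, equal in every segment, with P · Σ Lᵢ/(AᵢEᵢ) = δ_free.
The series flexibility is Σ Lᵢ/(AᵢEᵢ) = 260/(425×198×10³) + 250/(1200×146×10³) = 4.517×10⁻⁶ mm/N.
So P = 0.5126 / 4.517×10⁻⁶ = 113.5 kN, compressive.
σ_{steel} = P / A = 113500 / 425 = 267.1 MPa.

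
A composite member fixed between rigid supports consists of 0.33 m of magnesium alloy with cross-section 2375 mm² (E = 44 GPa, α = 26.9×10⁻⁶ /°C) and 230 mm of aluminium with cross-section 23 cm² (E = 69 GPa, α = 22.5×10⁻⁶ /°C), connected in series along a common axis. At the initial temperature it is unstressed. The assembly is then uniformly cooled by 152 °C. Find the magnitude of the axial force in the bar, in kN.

If the supports were absent, the total length change would be Σ αᵢΔT Lᵢ = 26.9×10⁻⁶×152×330 + 22.5×10⁻⁶×152×230 = 2.136 mm.
Since the ends are fixed, an axial force P builds up, equal in every segment, with P · Σ Lᵢ/(AᵢEᵢ) = δ_free.
The series flexibility is Σ Lᵢ/(AᵢEᵢ) = 330/(2375×44×10³) + 230/(2300×69×10³) = 4.607×10⁻⁶ mm/N.
Hence P = δ_free / Σ(L/AE) = 2.136/4.607×10⁻⁶ = 463.6 kN (tensile).

P ≈ 464 kN (tensile)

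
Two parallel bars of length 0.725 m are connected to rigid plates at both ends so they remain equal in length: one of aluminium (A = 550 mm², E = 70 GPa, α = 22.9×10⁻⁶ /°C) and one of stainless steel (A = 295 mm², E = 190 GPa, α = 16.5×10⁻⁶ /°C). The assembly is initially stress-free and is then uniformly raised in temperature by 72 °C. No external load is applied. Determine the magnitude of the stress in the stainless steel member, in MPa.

σ ≈ 35.7 MPa (tensile)

Both members must finish at the same length. With the larger α, the aluminium tends to over-expand; the plates restrain it, putting the aluminium in compression and the stainless steel in tension. With no external load the two internal forces are equal and opposite, magnitude P.
Equating the net (thermal + elastic) strains gives |α₁ − α₂|·ΔT = P·[1/(A₁E₁) + 1/(A₂E₂)].
|α₁ − α₂|·ΔT = 6.4×10⁻⁶ × 72 = 0.0004608.
1/(A₁E₁) + 1/(A₂E₂) = 1/(550×70×10³) + 1/(295×190×10³) = 4.382×10⁻⁸ N⁻¹.
P = 0.0004608 / 4.382×10⁻⁸ = 10520 N = 10.52 kN.
σ_{stainless steel} = P/A₂ = 10520/295 = 35.65 MPa, tensile.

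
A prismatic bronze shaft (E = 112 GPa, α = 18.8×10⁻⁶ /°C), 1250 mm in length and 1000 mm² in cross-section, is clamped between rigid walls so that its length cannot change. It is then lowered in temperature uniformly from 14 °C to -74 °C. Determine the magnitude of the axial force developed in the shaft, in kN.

With zero net strain, σ = E·αΔT = 112 GPa × 18.8×10⁻⁶ × 88 = 185.3 MPa.
P = AEαΔT = 1000 × 112×10³ × 18.8×10⁻⁶ × 88 = 185.3 kN (tensile).

P ≈ 185 kN (tensile)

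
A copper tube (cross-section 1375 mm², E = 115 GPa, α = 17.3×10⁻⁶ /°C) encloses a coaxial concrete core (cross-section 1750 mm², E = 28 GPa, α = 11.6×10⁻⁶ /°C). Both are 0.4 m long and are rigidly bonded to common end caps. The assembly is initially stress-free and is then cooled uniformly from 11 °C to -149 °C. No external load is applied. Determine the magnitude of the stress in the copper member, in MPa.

Both members must finish at the same length. With the larger α, the copper tends to over-contract; the plates restrain it, putting the copper in tension and the concrete in compression. With no external load the two internal forces are equal and opposite, magnitude P.
Compatibility of the two members (thermal + elastic change equal): (α₁ − α₂)ΔT = P·[1/(A₁E₁) + 1/(A₂E₂)].
|α₁ − α₂|·ΔT = 5.7×10⁻⁶ × 160 = 0.000912.
1/(A₁E₁) + 1/(A₂E₂) = 1/(1375×115×10³) + 1/(1750×28×10³) = 2.673×10⁻⁸ N⁻¹.
So P = 0.000912 / 2.673×10⁻⁸ = 34.12 kN.
σ_{copper} = P/A₁ = 34120/1375 = 24.81 MPa, tensile.

σ ≈ 24.8 MPa (tensile)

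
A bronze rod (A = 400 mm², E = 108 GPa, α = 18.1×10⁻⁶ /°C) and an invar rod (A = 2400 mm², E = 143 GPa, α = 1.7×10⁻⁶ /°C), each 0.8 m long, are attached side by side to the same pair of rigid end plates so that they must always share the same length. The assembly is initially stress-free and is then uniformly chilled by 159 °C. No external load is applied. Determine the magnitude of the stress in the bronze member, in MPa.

The bronze has the larger α, so on cooling it would change length more than the invar if both were free. The rigid plates force a common final length, so the bronze is put into tension and the invar into compression, with equal and opposite forces P (no external load).
Compatibility of the two members (thermal + elastic change equal): (α₁ − α₂)ΔT = P·[1/(A₁E₁) + 1/(A₂E₂)].
|α₁ − α₂|·ΔT = 16.4×10⁻⁶ × 159 = 0.002608.
1/(A₁E₁) + 1/(A₂E₂) = 1/(400×108×10³) + 1/(2400×143×10³) = 2.606×10⁻⁸ N⁻¹.
P = 0.002608 / 2.606×10⁻⁸ = 100100 N = 100.1 kN.
σ_{bronze} = P/A₁ = 100100/400 = 250.1 MPa, tensile.

σ ≈ 250 MPa (tensile)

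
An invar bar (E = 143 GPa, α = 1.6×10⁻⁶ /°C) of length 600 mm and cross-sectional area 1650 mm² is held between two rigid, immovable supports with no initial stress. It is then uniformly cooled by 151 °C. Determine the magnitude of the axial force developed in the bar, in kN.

P ≈ 57 kN (tensile)

The ends cannot move, so σ = EαΔT = 143×10³ × 1.6×10⁻⁶ × 151 = 34.55 MPa.
Then P = σA = 34.55 × 1650 mm² = 57.01 kN, tensile.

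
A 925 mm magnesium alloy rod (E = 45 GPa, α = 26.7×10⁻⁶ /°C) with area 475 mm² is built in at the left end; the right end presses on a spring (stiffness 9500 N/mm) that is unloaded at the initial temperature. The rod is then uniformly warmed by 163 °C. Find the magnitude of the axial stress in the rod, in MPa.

Free thermal expansion: δ_free = αΔT L = 26.7×10⁻⁶ × 163 × 925 = 4.026 mm.
Let P be the compressive force at the spring. The rod shortens elastically by PL/(AE) and the spring compresses by P/k; together these equal δ_free.
So P = δ_free / [L/(AE) + 1/k] = 4.026 / [ 925/(475×45×10³) + 1/(9500) ].
P = 4.026 / 0.0001485 = 27100 N.
σ = P/A = 27100/475 = 57.06 MPa.

σ ≈ 57.1 MPa (compressive)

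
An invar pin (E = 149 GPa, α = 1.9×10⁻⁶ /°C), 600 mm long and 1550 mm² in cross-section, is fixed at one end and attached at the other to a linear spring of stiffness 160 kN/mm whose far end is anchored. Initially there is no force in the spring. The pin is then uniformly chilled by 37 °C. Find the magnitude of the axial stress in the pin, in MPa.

σ ≈ 3.08 MPa (tensile)

The unrestrained thermal change is αΔT L = 1.9×10⁻⁶ × 37 × 600 = 0.04218 mm.
With a force P in the spring, the elastic change of the pin is PL/(AE) and that of the spring is P/k; compatibility requires their sum to equal δ_free.
So P = δ_free / [L/(AE) + 1/k] = 0.04218 / [ 600/(1550×149×10³) + 1/(160×10³) ].
P = 0.04218 / 8.848×10⁻⁶ = 4767 N.
σ = P/A = 4767/1550 = 3.076 MPa.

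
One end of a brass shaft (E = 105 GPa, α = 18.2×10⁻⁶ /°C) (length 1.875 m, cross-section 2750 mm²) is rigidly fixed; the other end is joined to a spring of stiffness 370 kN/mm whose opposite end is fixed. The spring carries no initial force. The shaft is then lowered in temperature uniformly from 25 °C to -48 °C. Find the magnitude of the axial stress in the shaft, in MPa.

If the spring were absent the shaft would shorten by αΔT L = 18.2×10⁻⁶ × 73 × 1875 = 2.491 mm.
With a force P in the spring, the elastic change of the shaft is PL/(AE) and that of the spring is P/k; compatibility requires their sum to equal δ_free.
P [ L/(AE) + 1/k ] = δ_free → P [ 1875/(2750×105×10³) + 1/(370×10³) ] = 2.491.
P = 2.491 / 9.196×10⁻⁶ = 270900 N.
σ = P/A = 270900/2750 = 98.5 MPa.

σ ≈ 98.5 MPa (tensile)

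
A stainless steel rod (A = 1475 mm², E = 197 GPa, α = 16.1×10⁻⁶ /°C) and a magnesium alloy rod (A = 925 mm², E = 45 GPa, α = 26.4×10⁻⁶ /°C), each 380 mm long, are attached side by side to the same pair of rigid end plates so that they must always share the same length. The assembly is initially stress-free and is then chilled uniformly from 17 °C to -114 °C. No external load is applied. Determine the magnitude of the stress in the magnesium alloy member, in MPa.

The magnesium alloy has the larger α, so on cooling it would change length more than the stainless steel if both were free. The rigid plates force a common final length, so the magnesium alloy is put into tension and the stainless steel into compression, with equal and opposite forces P (no external load).
Equating the net (thermal + elastic) strains gives |α₁ − α₂|·ΔT = P·[1/(A₁E₁) + 1/(A₂E₂)].
|α₁ − α₂|·ΔT = 10.3×10⁻⁶ × 131 = 0.001349.
1/(A₁E₁) + 1/(A₂E₂) = 1/(1475×197×10³) + 1/(925×45×10³) = 2.747×10⁻⁸ N⁻¹.
So P = 0.001349 / 2.747×10⁻⁸ = 49.13 kN.
σ_{magnesium alloy} = P/A₂ = 49130/925 = 53.11 MPa, tensile.

σ ≈ 53.1 MPa (tensile)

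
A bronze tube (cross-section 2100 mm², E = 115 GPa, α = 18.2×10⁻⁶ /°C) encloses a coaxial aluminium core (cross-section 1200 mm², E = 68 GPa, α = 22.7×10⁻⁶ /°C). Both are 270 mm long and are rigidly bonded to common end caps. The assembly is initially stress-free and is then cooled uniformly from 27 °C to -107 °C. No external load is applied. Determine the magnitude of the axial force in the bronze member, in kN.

P ≈ 36.8 kN (compressive in the bronze)

Equilibrium of a rigid end plate with no external load gives equal and opposite internal forces ±P in the two members. Since α_{aluminium} > α_{bronze}, cooling drives the aluminium into tension and the bronze into compression.
Equating the net (thermal + elastic) strains gives |α₁ − α₂|·ΔT = P·[1/(A₁E₁) + 1/(A₂E₂)].
|α₁ − α₂|·ΔT = 4.5×10⁻⁶ × 134 = 0.000603.
1/(A₁E₁) + 1/(A₂E₂) = 1/(2100×115×10³) + 1/(1200×68×10³) = 1.64×10⁻⁸ N⁻¹.
P = 0.000603 / 1.64×10⁻⁸ = 36780 N = 36.78 kN.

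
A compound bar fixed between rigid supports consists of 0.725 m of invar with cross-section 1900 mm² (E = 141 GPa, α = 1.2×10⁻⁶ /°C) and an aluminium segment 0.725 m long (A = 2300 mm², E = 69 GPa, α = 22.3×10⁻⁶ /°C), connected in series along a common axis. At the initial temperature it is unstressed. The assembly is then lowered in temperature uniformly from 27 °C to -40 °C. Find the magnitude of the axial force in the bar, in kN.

P ≈ 157 kN (tensile)

Free thermal contraction of the whole bar: Σ αᵢΔT Lᵢ = 1.2×10⁻⁶×67×725 + 22.3×10⁻⁶×67×725 = 1.142 mm.
Since the ends are fixed, an axial force P builds up, equal in every segment, with P · Σ Lᵢ/(AᵢEᵢ) = δ_free.
Σ Lᵢ/(AᵢEᵢ) = 725/(1900×141×10³) + 725/(2300×69×10³) = 7.275×10⁻⁶ mm/N.
So P = 1.142 / 7.275×10⁻⁶ = 156.9 kN, tensile.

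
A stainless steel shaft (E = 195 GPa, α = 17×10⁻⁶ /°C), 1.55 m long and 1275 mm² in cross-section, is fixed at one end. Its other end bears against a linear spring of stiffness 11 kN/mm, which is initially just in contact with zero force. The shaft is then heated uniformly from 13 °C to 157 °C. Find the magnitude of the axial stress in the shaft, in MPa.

The unrestrained thermal change is αΔT L = 17×10⁻⁶ × 144 × 1550 = 3.794 mm.
Let P be the compressive force at the spring. The shaft shortens elastically by PL/(AE) and the spring compresses by P/k; together these equal δ_free.
So P = δ_free / [L/(AE) + 1/k] = 3.794 / [ 1550/(1275×195×10³) + 1/(11×10³) ].
P = 3.794 / 9.714×10⁻⁵ = 39060 N.
σ = P/A = 39060/1275 = 30.64 MPa.

σ ≈ 30.6 MPa (compressive)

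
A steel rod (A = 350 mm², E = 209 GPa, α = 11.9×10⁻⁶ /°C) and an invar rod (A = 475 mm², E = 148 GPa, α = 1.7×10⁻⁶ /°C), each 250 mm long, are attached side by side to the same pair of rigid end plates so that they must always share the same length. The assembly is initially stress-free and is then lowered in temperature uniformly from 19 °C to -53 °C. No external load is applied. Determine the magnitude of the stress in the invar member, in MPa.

σ ≈ 55.4 MPa (compressive)

Both members must finish at the same length. With the larger α, the steel tends to over-contract; the plates restrain it, putting the steel in tension and the invar in compression. With no external load the two internal forces are equal and opposite, magnitude P.
Equating the net (thermal + elastic) strains gives |α₁ − α₂|·ΔT = P·[1/(A₁E₁) + 1/(A₂E₂)].
|α₁ − α₂|·ΔT = 10.2×10⁻⁶ × 72 = 0.0007344.
1/(A₁E₁) + 1/(A₂E₂) = 1/(350×209×10³) + 1/(475×148×10³) = 2.79×10⁻⁸ N⁻¹.
P = 0.0007344 / 2.79×10⁻⁸ = 26330 N = 26.33 kN.
σ_{invar} = P/A₂ = 26330/475 = 55.43 MPa, compressive.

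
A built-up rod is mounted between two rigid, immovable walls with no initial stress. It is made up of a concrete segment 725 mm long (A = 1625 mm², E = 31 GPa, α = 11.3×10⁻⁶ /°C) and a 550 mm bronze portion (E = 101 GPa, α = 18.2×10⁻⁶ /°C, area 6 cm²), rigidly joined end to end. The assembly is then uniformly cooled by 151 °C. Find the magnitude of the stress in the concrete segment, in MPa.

With the walls removed the bar would change length by δ_free = Σ αᵢΔT Lᵢ = 11.3×10⁻⁶×151×725 + 18.2×10⁻⁶×151×550 = 2.749 mm.
The walls prevent any net length change, so an axial force P (same in every segment) develops. Compatibility: P · Σ Lᵢ/(AᵢEᵢ) = δ_free.
The series flexibility is Σ Lᵢ/(AᵢEᵢ) = 725/(1625×31×10³) + 550/(600×101×10³) = 2.347×10⁻⁵ mm/N.
P = 2.749 / 2.347×10⁻⁵ = 117100 N = 117.1 kN, tensile.
σ_{concrete} = P / A = 117100 / 1625 = 72.07 MPa.

σ ≈ 72.1 MPa (tensile)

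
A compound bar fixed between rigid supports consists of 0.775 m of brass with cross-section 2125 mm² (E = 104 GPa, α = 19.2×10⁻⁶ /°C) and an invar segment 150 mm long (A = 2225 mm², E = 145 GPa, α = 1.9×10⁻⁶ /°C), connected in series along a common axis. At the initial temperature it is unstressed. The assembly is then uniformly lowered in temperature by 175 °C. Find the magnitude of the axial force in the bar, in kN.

P ≈ 668 kN (tensile)

With the walls removed the bar would change length by δ_free = Σ αᵢΔT Lᵢ = 19.2×10⁻⁶×175×775 + 1.9×10⁻⁶×175×150 = 2.654 mm.
The rigid supports impose zero overall length change; the single axial force P common to all segments must satisfy P Σ Lᵢ/(AᵢEᵢ) = δ_free.
Σ Lᵢ/(AᵢEᵢ) = 775/(2125×104×10³) + 150/(2225×145×10³) = 3.972×10⁻⁶ mm/N.
Hence P = δ_free / Σ(L/AE) = 2.654/3.972×10⁻⁶ = 668.2 kN (tensile).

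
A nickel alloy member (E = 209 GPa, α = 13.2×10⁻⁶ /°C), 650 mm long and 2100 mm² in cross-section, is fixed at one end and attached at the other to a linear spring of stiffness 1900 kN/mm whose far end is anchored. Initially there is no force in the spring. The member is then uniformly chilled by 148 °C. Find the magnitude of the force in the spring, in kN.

P ≈ 633 kN

The unrestrained thermal change is αΔT L = 13.2×10⁻⁶ × 148 × 650 = 1.27 mm.
Let P be the tensile force in the spring. The member extends elastically by PL/(AE) and the spring stretches by P/k; together these equal δ_free.
P [ L/(AE) + 1/k ] = δ_free → P [ 650/(2100×209×10³) + 1/(1900×10³) ] = 1.27.
P = 1.27 / 2.007×10⁻⁶ = 632600 N.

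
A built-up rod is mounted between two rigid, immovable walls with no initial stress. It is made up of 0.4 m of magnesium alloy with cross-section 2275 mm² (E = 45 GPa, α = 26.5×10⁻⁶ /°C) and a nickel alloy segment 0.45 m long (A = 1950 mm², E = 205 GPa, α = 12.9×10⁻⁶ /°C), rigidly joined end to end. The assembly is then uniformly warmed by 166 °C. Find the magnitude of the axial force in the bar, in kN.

With the walls removed the bar would change length by δ_free = Σ αᵢΔT Lᵢ = 26.5×10⁻⁶×166×400 + 12.9×10⁻⁶×166×450 = 2.723 mm.
The rigid supports impose zero overall length change; the single axial force P common to all segments must satisfy P Σ Lᵢ/(AᵢEᵢ) = δ_free.
Σ Lᵢ/(AᵢEᵢ) = 400/(2275×45×10³) + 450/(1950×205×10³) = 5.033×10⁻⁶ mm/N.
Hence P = δ_free / Σ(L/AE) = 2.723/5.033×10⁻⁶ = 541.1 kN (compressive).

P ≈ 541 kN (compressive)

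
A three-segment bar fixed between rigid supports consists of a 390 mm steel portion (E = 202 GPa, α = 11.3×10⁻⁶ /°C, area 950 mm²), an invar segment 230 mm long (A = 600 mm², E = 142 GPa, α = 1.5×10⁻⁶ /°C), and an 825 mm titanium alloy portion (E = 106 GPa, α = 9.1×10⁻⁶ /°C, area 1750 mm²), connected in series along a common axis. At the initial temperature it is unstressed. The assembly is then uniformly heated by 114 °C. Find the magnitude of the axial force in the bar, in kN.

With the walls removed the bar would change length by δ_free = Σ αᵢΔT Lᵢ = 11.3×10⁻⁶×114×390 + 1.5×10⁻⁶×114×230 + 9.1×10⁻⁶×114×825 = 1.398 mm.
The walls prevent any net length change, so an axial force P (same in every segment) develops. Compatibility: P · Σ Lᵢ/(AᵢEᵢ) = δ_free.
The series flexibility is Σ Lᵢ/(AᵢEᵢ) = 390/(950×202×10³) + 230/(600×142×10³) + 825/(1750×106×10³) = 9.179×10⁻⁶ mm/N.
P = 1.398 / 9.179×10⁻⁶ = 152300 N = 152.3 kN, compressive.

P ≈ 152 kN (compressive)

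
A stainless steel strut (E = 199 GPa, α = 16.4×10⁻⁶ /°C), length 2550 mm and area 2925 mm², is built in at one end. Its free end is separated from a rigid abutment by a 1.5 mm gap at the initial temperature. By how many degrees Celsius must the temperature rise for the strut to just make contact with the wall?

The gap closes when αΔT L = 1.5 mm, since the strut is still unstressed at that instant.
So ΔT = g/(αL) = 1.5/(16.4×10⁻⁶ × 2550) = 35.87 °C.

ΔT ≈ 35.9 °C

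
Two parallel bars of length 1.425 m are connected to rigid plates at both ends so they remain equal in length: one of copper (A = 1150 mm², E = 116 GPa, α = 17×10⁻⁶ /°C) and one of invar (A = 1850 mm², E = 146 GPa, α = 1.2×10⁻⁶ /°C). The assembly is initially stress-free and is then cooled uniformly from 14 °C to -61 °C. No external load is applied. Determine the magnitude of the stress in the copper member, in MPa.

σ ≈ 92 MPa (tensile)

The copper has the larger α, so on cooling it would change length more than the invar if both were free. The rigid plates force a common final length, so the copper is put into tension and the invar into compression, with equal and opposite forces P (no external load).
Compatibility of the two members (thermal + elastic change equal): (α₁ − α₂)ΔT = P·[1/(A₁E₁) + 1/(A₂E₂)].
|α₁ − α₂|·ΔT = 15.8×10⁻⁶ × 75 = 0.001185.
1/(A₁E₁) + 1/(A₂E₂) = 1/(1150×116×10³) + 1/(1850×146×10³) = 1.12×10⁻⁸ N⁻¹.
P = 0.001185 / 1.12×10⁻⁸ = 105800 N = 105.8 kN.
σ_{copper} = P/A₁ = 105800/1150 = 92.01 MPa, tensile.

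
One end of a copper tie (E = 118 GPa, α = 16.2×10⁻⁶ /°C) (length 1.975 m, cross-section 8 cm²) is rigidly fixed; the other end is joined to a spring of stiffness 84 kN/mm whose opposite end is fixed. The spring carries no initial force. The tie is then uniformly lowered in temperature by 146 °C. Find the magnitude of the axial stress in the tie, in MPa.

Free thermal contraction: δ_free = αΔT L = 16.2×10⁻⁶ × 146 × 1975 = 4.671 mm.
With a force P in the spring, the elastic change of the tie is PL/(AE) and that of the spring is P/k; compatibility requires their sum to equal δ_free.
So P = δ_free / [L/(AE) + 1/k] = 4.671 / [ 1975/(800×118×10³) + 1/(84×10³) ].
P = 4.671 / 3.283×10⁻⁵ = 142300 N.
σ = P/A = 142300/800 = 177.9 MPa.

σ ≈ 178 MPa (tensile)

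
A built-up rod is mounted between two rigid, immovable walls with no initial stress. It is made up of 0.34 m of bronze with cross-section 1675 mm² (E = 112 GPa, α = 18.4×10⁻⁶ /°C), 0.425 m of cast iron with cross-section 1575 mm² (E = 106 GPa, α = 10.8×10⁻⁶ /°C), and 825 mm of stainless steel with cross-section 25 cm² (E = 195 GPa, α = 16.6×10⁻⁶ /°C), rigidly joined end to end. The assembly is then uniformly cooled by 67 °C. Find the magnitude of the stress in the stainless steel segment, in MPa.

Free thermal contraction of the whole bar: Σ αᵢΔT Lᵢ = 18.4×10⁻⁶×67×340 + 10.8×10⁻⁶×67×425 + 16.6×10⁻⁶×67×825 = 1.644 mm.
The rigid supports impose zero overall length change; the single axial force P common to all segments must satisfy P Σ Lᵢ/(AᵢEᵢ) = δ_free.
The series flexibility is Σ Lᵢ/(AᵢEᵢ) = 340/(1675×112×10³) + 425/(1575×106×10³) + 825/(2500×195×10³) = 6.05×10⁻⁶ mm/N.
P = 1.644 / 6.05×10⁻⁶ = 271800 N = 271.8 kN, tensile.
σ_{stainless steel} = P / A = 271800 / 2500 = 108.7 MPa.

σ ≈ 109 MPa (tensile)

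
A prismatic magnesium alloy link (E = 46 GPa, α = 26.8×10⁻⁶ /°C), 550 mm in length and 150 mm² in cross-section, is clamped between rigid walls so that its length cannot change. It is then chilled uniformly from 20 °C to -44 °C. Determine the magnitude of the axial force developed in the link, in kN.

The ends cannot move, so σ = EαΔT = 46×10³ × 26.8×10⁻⁶ × 64 = 78.9 MPa.
Axial force P = σA = 78.9 × 150 = 11830 N = 11.83 kN, tensile.

P ≈ 11.8 kN (tensile)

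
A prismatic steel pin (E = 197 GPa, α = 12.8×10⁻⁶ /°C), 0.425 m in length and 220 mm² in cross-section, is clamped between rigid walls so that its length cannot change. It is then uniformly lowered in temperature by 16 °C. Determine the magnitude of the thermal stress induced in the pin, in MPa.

The supports are rigid, so the total axial strain is zero. The restrained thermal strain is ε = αΔT = 12.8×10⁻⁶ × 16 = 204.8×10⁻⁶.
The stress required to suppress this strain is σ = Eε = 197×10³ × 204.8×10⁻⁶ = 40.35 MPa, tensile since the pin is trying to contract.

σ ≈ 40.3 MPa (tensile)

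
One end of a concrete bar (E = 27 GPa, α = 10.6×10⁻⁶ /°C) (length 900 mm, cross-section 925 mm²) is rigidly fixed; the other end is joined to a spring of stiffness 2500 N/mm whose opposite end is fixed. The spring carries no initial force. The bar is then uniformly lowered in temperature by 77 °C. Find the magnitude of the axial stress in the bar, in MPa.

The unrestrained thermal change is αΔT L = 10.6×10⁻⁶ × 77 × 900 = 0.7346 mm.
With a force P in the spring, the elastic change of the bar is PL/(AE) and that of the spring is P/k; compatibility requires their sum to equal δ_free.
P [ L/(AE) + 1/k ] = δ_free → P [ 900/(925×27×10³) + 1/(2500) ] = 0.7346.
P = 0.7346 / 0.000436 = 1685 N.
σ = P/A = 1685/925 = 1.821 MPa.

σ ≈ 1.82 MPa (tensile)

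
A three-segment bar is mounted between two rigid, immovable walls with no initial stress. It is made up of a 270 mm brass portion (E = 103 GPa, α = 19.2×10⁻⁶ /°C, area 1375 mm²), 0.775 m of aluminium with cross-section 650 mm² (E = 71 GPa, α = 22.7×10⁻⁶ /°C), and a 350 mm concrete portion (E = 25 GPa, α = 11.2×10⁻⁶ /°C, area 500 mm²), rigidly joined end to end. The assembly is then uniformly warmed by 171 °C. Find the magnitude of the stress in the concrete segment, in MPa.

With the walls removed the bar would change length by δ_free = Σ αᵢΔT Lᵢ = 19.2×10⁻⁶×171×270 + 22.7×10⁻⁶×171×775 + 11.2×10⁻⁶×171×350 = 4.565 mm.
The rigid supports impose zero overall length change; the single axial force P common to all segments must satisfy P Σ Lᵢ/(AᵢEᵢ) = δ_free.
The series flexibility is Σ Lᵢ/(AᵢEᵢ) = 270/(1375×103×10³) + 775/(650×71×10³) + 350/(500×25×10³) = 4.67×10⁻⁵ mm/N.
Hence P = δ_free / Σ(L/AE) = 4.565/4.67×10⁻⁵ = 97.75 kN (compressive).
σ_{concrete} = P / A = 97750 / 500 = 195.5 MPa.

σ ≈ 196 MPa (compressive)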